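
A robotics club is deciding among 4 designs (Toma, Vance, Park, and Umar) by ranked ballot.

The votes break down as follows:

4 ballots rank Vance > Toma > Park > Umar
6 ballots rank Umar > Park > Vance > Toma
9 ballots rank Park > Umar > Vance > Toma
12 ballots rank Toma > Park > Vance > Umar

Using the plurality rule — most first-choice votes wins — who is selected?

First-place vote totals:
  Toma: 12
  Vance: 4
  Park: 9
  Umar: 6
Toma has the most first-place votes.

Toma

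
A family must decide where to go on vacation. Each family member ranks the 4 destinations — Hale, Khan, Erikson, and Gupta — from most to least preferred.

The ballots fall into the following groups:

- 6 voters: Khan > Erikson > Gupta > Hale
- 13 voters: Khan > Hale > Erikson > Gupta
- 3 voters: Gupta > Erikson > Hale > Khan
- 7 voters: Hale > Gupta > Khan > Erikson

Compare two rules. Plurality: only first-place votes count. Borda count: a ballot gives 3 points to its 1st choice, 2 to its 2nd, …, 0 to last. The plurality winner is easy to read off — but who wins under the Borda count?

Plurality first-place counts: Hale 7, Khan 19, Erikson 0, Gupta 3 → Khan.
Borda totals: Hale 50, Khan 64, Erikson 31, Gupta 29 → Khan.

Khan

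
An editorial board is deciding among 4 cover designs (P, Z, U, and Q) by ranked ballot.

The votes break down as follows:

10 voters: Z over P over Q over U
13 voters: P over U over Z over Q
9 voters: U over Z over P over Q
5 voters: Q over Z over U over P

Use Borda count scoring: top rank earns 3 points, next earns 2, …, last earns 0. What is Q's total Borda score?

Borda scores:
  P: 10·2 + 13·3 + 9·1 + 5·0 = 68
  Z: 10·3 + 13·1 + 9·2 + 5·2 = 71
  U: 10·0 + 13·2 + 9·3 + 5·1 = 58
  Q: 10·1 + 13·0 + 9·0 + 5·3 = 25

25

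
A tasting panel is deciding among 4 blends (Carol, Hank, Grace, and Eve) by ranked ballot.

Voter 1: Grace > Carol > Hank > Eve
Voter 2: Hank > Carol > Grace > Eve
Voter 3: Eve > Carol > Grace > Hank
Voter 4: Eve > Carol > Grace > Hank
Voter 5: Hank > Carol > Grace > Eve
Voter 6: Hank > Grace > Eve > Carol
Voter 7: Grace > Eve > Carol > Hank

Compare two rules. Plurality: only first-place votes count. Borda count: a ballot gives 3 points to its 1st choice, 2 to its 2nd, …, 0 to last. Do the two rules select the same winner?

Plurality first-place counts: Carol 0, Hank 3, Grace 2, Eve 2 → Hank.
Borda totals: Carol 11, Hank 10, Grace 12, Eve 9 → Grace.
The two rules disagree: plurality picks Hank, Borda picks Grace.

No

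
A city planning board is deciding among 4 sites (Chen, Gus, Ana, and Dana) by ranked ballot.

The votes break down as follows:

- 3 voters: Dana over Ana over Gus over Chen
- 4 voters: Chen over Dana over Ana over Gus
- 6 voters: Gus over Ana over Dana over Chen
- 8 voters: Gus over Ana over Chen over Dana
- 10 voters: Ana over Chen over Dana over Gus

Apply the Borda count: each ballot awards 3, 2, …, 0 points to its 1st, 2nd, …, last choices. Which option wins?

Ana

Borda scores:
  Chen: 3·0 + 4·3 + 6·0 + 8·1 + 10·2 = 40
  Gus: 3·1 + 4·0 + 6·3 + 8·3 + 10·0 = 45
  Ana: 3·2 + 4·1 + 6·2 + 8·2 + 10·3 = 68
  Dana: 3·3 + 4·2 + 6·1 + 8·0 + 10·1 = 33
Ana has the highest total.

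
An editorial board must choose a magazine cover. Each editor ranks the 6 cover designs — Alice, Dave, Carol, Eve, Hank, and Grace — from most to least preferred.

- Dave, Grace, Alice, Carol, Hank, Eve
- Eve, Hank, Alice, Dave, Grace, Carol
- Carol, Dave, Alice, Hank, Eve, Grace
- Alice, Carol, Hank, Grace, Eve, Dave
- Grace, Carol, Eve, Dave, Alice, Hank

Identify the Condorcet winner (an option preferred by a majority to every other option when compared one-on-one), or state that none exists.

Head-to-head results (5 voters total):
Alice vs Dave: Dave wins 3–2.
Alice vs Carol: Alice wins 3–2.
Alice vs Eve: Alice wins 3–2.
Alice vs Hank: Alice wins 4–1.
Alice vs Grace: Alice wins 3–2.
Dave vs Carol: Carol wins 3–2.
Dave vs Eve: Eve wins 3–2.
Dave vs Hank: Dave wins 3–2.
Dave vs Grace: Dave wins 3–2.
Carol vs Eve: Carol wins 4–1.
Carol vs Hank: Carol wins 4–1.
Carol vs Grace: Grace wins 3–2.
Eve vs Hank: Hank wins 3–2.
Eve vs Grace: Grace wins 3–2.
Hank vs Grace: Hank wins 3–2.
No candidate beats all others: Alice beats Carol beats Dave beats Alice, a majority cycle.

There is no Condorcet winner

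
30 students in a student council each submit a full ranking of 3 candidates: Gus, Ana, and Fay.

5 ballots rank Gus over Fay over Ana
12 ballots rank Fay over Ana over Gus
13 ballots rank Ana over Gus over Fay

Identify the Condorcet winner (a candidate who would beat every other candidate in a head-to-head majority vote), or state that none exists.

No Condorcet winner

Head-to-head results (30 voters total):
Gus vs Ana: Ana wins 25–5.
Gus vs Fay: Gus wins 18–12.
Ana vs Fay: Fay wins 17–13.
No candidate beats all others: Gus beats Fay beats Ana beats Gus, a majority cycle.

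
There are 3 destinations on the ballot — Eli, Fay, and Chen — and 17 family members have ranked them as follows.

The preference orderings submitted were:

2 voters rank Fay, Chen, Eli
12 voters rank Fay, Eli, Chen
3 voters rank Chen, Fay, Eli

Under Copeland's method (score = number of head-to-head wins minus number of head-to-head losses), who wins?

Pairwise results:
  Eli vs Fay: Fay wins 17–0.
  Eli vs Chen: Eli wins 12–5.
  Fay vs Chen: Fay wins 14–3.
Copeland scores (wins − losses):
  Eli: 1 − 1 = 0
  Fay: 2 − 0 = 2
  Chen: 0 − 2 = -2
Fay has the best Copeland score.

Fay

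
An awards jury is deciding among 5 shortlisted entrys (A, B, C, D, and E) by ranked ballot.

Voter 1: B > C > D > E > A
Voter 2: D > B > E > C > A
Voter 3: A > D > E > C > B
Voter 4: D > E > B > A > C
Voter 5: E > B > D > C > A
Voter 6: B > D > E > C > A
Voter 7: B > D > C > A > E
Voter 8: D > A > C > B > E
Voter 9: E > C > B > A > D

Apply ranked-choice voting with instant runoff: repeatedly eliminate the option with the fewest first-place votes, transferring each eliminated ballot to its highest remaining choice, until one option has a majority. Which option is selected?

B

Round 1: B 3, D 3, E 2, A 1, C 0. C has the fewest and is eliminated.
Round 2: B 3, D 3, E 2, A 1. A has the fewest and is eliminated.
Round 3: D 4, B 3, E 2. E has the fewest and is eliminated.
Round 4: B 5, D 4. B has a majority.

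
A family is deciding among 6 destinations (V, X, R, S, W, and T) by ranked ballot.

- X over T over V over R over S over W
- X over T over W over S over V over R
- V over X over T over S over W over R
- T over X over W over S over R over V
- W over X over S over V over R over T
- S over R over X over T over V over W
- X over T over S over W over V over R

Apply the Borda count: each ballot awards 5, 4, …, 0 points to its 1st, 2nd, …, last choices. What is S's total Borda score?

Borda scores:
  V: 3 + 1 + 5 + 0 + 2 + 1 + 1 = 13
  X: 5 + 5 + 4 + 4 + 4 + 3 + 5 = 30
  R: 2 + 0 + 0 + 1 + 1 + 4 + 0 = 8
  S: 1 + 2 + 2 + 2 + 3 + 5 + 3 = 18
  W: 0 + 3 + 1 + 3 + 5 + 0 + 2 = 14
  T: 4 + 4 + 3 + 5 + 0 + 2 + 4 = 22

18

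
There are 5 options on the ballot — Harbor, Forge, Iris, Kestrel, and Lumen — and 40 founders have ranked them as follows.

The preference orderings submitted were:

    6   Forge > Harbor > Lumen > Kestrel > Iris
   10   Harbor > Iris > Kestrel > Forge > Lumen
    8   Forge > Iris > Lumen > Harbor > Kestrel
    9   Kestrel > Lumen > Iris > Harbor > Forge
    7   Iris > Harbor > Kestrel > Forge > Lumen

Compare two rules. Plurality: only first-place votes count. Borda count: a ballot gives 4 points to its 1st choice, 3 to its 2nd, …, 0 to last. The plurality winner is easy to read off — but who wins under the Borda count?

Plurality first-place counts: Harbor 10, Forge 14, Iris 7, Kestrel 9, Lumen 0 → Forge.
Borda totals: Harbor 96, Forge 73, Iris 100, Kestrel 76, Lumen 55 → Iris.

Iris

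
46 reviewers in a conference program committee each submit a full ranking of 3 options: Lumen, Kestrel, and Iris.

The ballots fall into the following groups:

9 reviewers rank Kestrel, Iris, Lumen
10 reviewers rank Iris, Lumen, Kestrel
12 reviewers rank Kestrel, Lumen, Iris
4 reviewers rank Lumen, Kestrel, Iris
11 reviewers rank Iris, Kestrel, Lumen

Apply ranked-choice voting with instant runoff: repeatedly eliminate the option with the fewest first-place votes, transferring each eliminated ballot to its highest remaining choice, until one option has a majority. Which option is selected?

Kestrel

Round 1: Kestrel 21, Iris 21, Lumen 4. Lumen has the fewest and is eliminated.
Round 2: Kestrel 25, Iris 21. Kestrel has a majority.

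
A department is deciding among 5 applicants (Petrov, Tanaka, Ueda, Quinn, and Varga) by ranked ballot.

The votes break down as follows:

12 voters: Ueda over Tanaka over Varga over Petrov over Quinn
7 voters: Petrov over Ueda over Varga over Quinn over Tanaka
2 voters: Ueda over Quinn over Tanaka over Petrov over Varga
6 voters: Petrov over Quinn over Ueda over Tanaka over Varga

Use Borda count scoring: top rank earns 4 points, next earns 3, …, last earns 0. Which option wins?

Borda scores:
  Petrov: 12·1 + 7·4 + 2·1 + 6·4 = 66
  Tanaka: 12·3 + 7·0 + 2·2 + 6·1 = 46
  Ueda: 12·4 + 7·3 + 2·4 + 6·2 = 89
  Quinn: 12·0 + 7·1 + 2·3 + 6·3 = 31
  Varga: 12·2 + 7·2 + 2·0 + 6·0 = 38
Ueda has the highest total.

Ueda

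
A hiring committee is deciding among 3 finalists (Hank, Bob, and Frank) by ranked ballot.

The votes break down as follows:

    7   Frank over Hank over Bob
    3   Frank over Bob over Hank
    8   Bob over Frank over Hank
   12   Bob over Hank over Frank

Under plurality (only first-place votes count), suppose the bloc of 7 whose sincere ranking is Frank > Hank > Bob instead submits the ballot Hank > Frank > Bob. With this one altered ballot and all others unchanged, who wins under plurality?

Bob

First-place totals with the altered ballot: Hank 7, Bob 20, Frank 3.
The winner is unchanged: still Bob.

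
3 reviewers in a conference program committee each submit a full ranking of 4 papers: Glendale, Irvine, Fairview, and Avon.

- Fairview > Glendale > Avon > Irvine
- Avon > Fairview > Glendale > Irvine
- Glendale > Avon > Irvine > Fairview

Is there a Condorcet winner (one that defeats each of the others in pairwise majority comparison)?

No

Head-to-head results (3 voters total):
Glendale vs Irvine: Glendale wins 3–0.
Glendale vs Fairview: Fairview wins 2–1.
Glendale vs Avon: Glendale wins 2–1.
Irvine vs Fairview: Fairview wins 2–1.
Irvine vs Avon: Avon wins 3–0.
Fairview vs Avon: Avon wins 2–1.
No candidate beats all others: Glendale beats Avon beats Fairview beats Glendale, a majority cycle.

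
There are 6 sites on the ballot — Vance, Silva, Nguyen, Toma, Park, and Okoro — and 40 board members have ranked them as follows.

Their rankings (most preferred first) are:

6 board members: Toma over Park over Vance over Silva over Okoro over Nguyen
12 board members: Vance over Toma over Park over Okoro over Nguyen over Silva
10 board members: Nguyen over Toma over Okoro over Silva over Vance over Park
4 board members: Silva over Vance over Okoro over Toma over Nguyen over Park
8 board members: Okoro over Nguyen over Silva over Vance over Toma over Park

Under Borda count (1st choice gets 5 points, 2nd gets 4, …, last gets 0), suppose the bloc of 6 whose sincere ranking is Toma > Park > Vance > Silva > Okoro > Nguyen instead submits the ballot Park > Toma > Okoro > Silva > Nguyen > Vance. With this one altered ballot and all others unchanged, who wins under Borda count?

Borda totals with the altered ballot: Vance 102, Silva 76, Nguyen 104, Toma 128, Park 66, Okoro 124.
The winner is unchanged: still Toma.

Toma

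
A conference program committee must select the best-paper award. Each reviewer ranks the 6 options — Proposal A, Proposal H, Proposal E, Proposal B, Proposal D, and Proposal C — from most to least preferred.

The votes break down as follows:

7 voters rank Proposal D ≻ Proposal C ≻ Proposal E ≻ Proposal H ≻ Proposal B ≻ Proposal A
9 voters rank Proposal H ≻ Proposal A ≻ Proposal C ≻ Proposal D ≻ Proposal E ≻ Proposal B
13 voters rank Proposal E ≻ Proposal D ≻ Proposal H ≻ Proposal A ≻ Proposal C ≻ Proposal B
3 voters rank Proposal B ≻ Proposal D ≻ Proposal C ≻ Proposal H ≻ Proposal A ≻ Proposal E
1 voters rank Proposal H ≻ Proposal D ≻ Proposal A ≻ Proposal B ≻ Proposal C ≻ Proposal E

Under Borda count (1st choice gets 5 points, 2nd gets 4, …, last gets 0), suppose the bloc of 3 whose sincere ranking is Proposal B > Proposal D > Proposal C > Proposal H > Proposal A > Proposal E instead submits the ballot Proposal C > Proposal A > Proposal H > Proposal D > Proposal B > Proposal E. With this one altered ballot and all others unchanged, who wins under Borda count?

Borda totals with the altered ballot: Proposal A 77, Proposal H 112, Proposal E 95, Proposal B 12, Proposal D 115, Proposal C 84.
The winner is unchanged: still Proposal D.

Proposal D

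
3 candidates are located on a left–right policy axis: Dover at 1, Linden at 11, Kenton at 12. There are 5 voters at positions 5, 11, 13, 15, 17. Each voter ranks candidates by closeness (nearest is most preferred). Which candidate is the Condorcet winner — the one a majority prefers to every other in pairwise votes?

Kenton

With single-peaked preferences on a line, the Condorcet winner is the candidate closest to the median voter.
The median voter (position 13) is closest to Kenton at 12.
Check: Kenton vs Dover — voters closer to Kenton: 4 of 5.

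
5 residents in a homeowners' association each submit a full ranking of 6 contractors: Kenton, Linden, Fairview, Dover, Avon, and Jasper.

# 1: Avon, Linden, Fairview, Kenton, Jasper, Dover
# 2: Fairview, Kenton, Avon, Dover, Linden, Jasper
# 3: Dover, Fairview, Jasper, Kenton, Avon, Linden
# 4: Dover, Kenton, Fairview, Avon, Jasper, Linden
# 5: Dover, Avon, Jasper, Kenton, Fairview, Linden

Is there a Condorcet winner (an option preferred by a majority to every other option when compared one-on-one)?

Head-to-head results (5 voters total):
Kenton vs Linden: Kenton wins 4–1.
Kenton vs Fairview: Fairview wins 3–2.
Kenton vs Dover: Dover wins 3–2.
Kenton vs Avon: Kenton wins 3–2.
Kenton vs Jasper: Kenton wins 3–2.
Linden vs Fairview: Fairview wins 4–1.
Linden vs Dover: Dover wins 4–1.
Linden vs Avon: Avon wins 5–0.
Linden vs Jasper: Jasper wins 3–2.
Fairview vs Dover: Dover wins 3–2.
Fairview vs Avon: Fairview wins 3–2.
Fairview vs Jasper: Fairview wins 4–1.
Dover vs Avon: Dover wins 3–2.
Dover vs Jasper: Dover wins 4–1.
Avon vs Jasper: Avon wins 4–1.
Dover beats each rival — Kenton (3–2), Linden (4–1), Fairview (3–2), Avon (3–2), Jasper (4–1) — so Dover is the Condorcet winner.

Yes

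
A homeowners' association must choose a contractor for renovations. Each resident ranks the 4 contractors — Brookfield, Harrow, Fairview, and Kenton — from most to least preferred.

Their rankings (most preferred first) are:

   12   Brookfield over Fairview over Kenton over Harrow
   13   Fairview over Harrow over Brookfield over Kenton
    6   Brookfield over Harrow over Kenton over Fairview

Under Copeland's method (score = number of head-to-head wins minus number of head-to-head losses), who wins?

Brookfield

Pairwise results:
  Brookfield vs Harrow: Brookfield wins 18–13.
  Brookfield vs Fairview: Brookfield wins 18–13.
  Brookfield vs Kenton: Brookfield wins 31–0.
  Harrow vs Fairview: Fairview wins 25–6.
  Harrow vs Kenton: Harrow wins 19–12.
  Fairview vs Kenton: Fairview wins 25–6.
Copeland scores (wins − losses):
  Brookfield: 3 − 0 = 3
  Harrow: 1 − 2 = -1
  Fairview: 2 − 1 = 1
  Kenton: 0 − 3 = -3
Brookfield has the best Copeland score.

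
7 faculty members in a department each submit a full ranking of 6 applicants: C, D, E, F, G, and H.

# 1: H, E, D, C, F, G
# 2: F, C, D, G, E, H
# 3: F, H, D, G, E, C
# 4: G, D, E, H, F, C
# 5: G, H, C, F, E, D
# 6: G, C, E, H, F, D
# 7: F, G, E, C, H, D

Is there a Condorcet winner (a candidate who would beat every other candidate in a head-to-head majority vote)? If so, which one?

There is no Condorcet winner

Head-to-head results (7 voters total):
C vs D: C wins 4–3.
C vs E: E wins 4–3.
C vs F: F wins 4–3.
C vs G: G wins 5–2.
C vs H: H wins 4–3.
D vs E: E wins 4–3.
D vs F: F wins 5–2.
D vs G: G wins 4–3.
D vs H: H wins 5–2.
E vs F: F wins 4–3.
E vs G: G wins 6–1.
E vs H: E wins 4–3.
F vs G: F wins 4–3.
F vs H: H wins 4–3.
G vs H: G wins 5–2.
No candidate beats all others: E beats H beats F beats E, a majority cycle.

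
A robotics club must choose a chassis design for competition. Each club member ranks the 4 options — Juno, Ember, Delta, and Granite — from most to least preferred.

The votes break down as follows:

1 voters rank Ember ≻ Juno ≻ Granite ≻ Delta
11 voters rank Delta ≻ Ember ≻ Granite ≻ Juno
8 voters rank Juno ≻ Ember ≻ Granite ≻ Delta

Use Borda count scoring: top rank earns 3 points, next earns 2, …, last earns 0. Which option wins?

Borda scores:
  Juno: 2 + 11·0 + 8·3 = 26
  Ember: 3 + 11·2 + 8·2 = 41
  Delta: 0 + 11·3 + 8·0 = 33
  Granite: 1 + 11·1 + 8·1 = 20
Ember has the highest total.

Ember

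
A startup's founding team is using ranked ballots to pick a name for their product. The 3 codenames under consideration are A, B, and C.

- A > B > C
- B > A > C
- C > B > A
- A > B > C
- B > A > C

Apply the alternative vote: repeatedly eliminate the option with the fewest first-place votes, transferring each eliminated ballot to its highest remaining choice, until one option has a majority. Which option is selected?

Round 1: A 2, B 2, C 1. C has the fewest and is eliminated.
Round 2: B 3, A 2. B has a majority.

B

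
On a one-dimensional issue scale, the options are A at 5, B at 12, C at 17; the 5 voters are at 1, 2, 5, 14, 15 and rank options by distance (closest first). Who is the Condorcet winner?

A

With single-peaked preferences on a line, the Condorcet winner is the candidate closest to the median voter.
The median voter (position 5) is closest to A at 5.
Check: A vs C — voters closer to A: 3 of 5.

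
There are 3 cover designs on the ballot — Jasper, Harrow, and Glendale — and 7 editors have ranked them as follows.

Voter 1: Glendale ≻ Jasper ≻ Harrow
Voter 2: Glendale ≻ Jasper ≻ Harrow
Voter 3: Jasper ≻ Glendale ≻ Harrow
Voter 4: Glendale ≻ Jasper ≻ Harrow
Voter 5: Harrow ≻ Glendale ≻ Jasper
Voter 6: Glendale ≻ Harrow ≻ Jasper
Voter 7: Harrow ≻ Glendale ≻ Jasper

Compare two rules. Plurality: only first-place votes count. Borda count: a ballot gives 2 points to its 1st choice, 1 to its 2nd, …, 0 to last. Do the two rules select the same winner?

Plurality first-place counts: Jasper 1, Harrow 2, Glendale 4 → Glendale.
Borda totals: Jasper 5, Harrow 5, Glendale 11 → Glendale.
The two rules agree on Glendale.

Yes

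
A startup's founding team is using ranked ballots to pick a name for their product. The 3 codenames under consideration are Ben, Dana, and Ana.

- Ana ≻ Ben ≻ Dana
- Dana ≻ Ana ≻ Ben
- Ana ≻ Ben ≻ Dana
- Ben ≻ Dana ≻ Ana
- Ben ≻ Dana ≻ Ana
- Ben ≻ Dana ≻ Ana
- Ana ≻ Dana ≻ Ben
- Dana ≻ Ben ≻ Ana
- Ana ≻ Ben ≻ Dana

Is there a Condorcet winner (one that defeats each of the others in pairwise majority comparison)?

Head-to-head results (9 voters total):
Ben vs Dana: Ben wins 6–3.
Ben vs Ana: Ana wins 5–4.
Dana vs Ana: Dana wins 5–4.
No candidate beats all others: Ben beats Dana beats Ana beats Ben, a majority cycle.

No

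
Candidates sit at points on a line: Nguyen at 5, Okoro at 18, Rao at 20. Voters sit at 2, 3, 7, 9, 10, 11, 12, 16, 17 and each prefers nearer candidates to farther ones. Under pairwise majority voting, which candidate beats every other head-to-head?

Nguyen

With single-peaked preferences on a line, the Condorcet winner is the candidate closest to the median voter.
The median voter (position 10) is closest to Nguyen at 5.
Check: Nguyen vs Rao — voters closer to Nguyen: 7 of 9.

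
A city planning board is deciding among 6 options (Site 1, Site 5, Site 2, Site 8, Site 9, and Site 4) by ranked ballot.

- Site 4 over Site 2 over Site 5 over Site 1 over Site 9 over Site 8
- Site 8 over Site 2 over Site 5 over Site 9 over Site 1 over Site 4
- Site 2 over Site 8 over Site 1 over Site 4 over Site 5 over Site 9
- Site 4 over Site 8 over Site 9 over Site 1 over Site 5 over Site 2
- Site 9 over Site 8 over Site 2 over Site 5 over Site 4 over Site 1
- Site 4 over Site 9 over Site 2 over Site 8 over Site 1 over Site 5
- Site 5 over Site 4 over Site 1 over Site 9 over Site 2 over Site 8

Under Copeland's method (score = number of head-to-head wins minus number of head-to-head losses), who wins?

Pairwise results:
  Site 1 vs Site 5: Site 5 wins 4–3.
  Site 1 vs Site 2: Site 2 wins 5–2.
  Site 1 vs Site 8: Site 8 wins 5–2.
  Site 1 vs Site 9: Site 9 wins 4–3.
  Site 1 vs Site 4: Site 4 wins 5–2.
  Site 5 vs Site 2: Site 2 wins 5–2.
  Site 5 vs Site 8: Site 8 wins 5–2.
  Site 5 vs Site 9: Site 5 wins 4–3.
  Site 5 vs Site 4: Site 4 wins 4–3.
  Site 2 vs Site 8: Site 2 wins 4–3.
  Site 2 vs Site 9: Site 9 wins 4–3.
  Site 2 vs Site 4: Site 4 wins 4–3.
  Site 8 vs Site 9: Site 9 wins 4–3.
  Site 8 vs Site 4: Site 4 wins 4–3.
  Site 9 vs Site 4: Site 4 wins 5–2.
Copeland scores (wins − losses):
  Site 1: 0 − 5 = -5
  Site 5: 2 − 3 = -1
  Site 2: 3 − 2 = 1
  Site 8: 2 − 3 = -1
  Site 9: 3 − 2 = 1
  Site 4: 5 − 0 = 5
Site 4 has the best Copeland score.

Site 4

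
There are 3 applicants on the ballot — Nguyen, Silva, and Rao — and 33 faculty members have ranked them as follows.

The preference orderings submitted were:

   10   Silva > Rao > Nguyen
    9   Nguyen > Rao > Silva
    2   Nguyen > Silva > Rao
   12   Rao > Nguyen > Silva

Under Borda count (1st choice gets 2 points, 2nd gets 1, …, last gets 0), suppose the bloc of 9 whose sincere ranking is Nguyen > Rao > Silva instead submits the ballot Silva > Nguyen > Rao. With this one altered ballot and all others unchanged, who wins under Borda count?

Silva

Borda totals with the altered ballot: Nguyen 25, Silva 40, Rao 34.
The switch changes the winner from Rao to Silva.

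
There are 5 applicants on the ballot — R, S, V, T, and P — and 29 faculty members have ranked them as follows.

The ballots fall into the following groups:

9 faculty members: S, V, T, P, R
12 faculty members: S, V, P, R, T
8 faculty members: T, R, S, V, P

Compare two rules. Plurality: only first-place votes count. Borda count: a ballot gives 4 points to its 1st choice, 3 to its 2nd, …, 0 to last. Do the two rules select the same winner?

Yes

Plurality first-place counts: R 0, S 21, V 0, T 8, P 0 → S.
Borda totals: R 36, S 100, V 71, T 50, P 33 → S.
The two rules agree on S.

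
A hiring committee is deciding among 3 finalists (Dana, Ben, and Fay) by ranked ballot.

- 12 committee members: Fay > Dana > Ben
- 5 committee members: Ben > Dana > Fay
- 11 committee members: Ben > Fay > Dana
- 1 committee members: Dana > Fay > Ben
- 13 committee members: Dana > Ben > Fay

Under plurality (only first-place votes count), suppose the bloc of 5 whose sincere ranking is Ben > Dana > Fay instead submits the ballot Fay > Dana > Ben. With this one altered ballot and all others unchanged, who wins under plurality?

First-place totals with the altered ballot: Dana 14, Ben 11, Fay 17.
The switch changes the winner from Ben to Fay.

Fay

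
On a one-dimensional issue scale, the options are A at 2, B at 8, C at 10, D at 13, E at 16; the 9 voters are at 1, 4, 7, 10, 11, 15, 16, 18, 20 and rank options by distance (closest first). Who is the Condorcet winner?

With single-peaked preferences on a line, the Condorcet winner is the candidate closest to the median voter.
The median voter (position 11) is closest to C at 10.
Check: C vs A — voters closer to C: 7 of 9.

C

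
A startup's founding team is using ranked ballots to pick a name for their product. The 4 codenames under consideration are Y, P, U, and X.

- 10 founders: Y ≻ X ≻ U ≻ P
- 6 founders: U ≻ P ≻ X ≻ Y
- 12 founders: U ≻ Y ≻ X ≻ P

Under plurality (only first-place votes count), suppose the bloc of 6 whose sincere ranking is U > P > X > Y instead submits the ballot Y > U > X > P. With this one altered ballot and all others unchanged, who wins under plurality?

First-place totals with the altered ballot: Y 16, P 0, U 12, X 0.
The switch changes the winner from U to Y.

Y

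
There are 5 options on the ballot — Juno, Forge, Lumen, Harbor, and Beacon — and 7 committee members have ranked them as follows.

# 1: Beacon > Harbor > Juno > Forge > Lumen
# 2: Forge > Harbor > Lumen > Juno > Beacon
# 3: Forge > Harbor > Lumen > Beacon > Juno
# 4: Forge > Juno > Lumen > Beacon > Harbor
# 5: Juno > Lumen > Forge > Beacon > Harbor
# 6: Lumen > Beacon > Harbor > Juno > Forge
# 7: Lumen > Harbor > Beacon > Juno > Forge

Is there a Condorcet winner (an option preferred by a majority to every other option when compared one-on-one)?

Head-to-head results (7 voters total):
Juno vs Forge: Juno wins 4–3.
Juno vs Lumen: Lumen wins 4–3.
Juno vs Harbor: Harbor wins 5–2.
Juno vs Beacon: Beacon wins 4–3.
Forge vs Lumen: Forge wins 4–3.
Forge vs Harbor: Forge wins 4–3.
Forge vs Beacon: Forge wins 4–3.
Lumen vs Harbor: Lumen wins 4–3.
Lumen vs Beacon: Lumen wins 6–1.
Harbor vs Beacon: Beacon wins 4–3.
No candidate beats all others: Juno beats Forge beats Lumen beats Juno, a majority cycle.

No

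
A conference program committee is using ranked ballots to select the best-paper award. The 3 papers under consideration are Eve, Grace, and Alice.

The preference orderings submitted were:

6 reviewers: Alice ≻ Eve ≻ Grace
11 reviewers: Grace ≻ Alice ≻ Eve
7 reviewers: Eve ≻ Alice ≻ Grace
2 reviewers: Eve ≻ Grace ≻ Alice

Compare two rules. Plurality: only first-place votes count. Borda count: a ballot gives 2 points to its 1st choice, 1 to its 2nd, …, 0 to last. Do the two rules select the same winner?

Plurality first-place counts: Eve 9, Grace 11, Alice 6 → Grace.
Borda totals: Eve 24, Grace 24, Alice 30 → Alice.
The two rules disagree: plurality picks Grace, Borda picks Alice.

No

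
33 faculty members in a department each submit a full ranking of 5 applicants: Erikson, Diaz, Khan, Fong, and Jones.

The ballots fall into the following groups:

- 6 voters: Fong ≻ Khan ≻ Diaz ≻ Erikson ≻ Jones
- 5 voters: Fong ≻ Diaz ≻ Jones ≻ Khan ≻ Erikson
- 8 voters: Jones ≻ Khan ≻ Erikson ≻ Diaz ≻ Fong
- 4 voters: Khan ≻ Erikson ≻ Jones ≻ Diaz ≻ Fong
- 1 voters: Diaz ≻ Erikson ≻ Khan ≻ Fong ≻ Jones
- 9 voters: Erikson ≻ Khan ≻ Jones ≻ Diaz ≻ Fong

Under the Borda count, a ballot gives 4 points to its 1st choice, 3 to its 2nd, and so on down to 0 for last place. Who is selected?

Khan

Borda scores:
  Erikson: 6·1 + 5·0 + 8·2 + 4·3 + 3 + 9·4 = 73
  Diaz: 6·2 + 5·3 + 8·1 + 4·1 + 4 + 9·1 = 52
  Khan: 6·3 + 5·1 + 8·3 + 4·4 + 2 + 9·3 = 92
  Fong: 6·4 + 5·4 + 8·0 + 4·0 + 1 + 9·0 = 45
  Jones: 6·0 + 5·2 + 8·4 + 4·2 + 0 + 9·2 = 68
Khan has the highest total.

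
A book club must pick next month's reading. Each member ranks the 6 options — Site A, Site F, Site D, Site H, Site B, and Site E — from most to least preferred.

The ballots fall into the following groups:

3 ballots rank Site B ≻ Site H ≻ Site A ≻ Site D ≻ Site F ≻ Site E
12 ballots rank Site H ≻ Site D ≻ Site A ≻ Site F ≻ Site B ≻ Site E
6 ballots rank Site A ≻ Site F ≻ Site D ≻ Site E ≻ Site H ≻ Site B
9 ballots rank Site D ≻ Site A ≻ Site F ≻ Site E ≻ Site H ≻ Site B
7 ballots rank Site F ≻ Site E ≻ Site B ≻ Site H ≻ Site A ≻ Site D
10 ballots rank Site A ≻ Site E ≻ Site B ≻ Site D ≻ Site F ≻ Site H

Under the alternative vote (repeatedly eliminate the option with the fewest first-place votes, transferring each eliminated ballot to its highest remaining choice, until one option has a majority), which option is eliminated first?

Round 1: Site A 16, Site H 12, Site D 9, Site F 7, Site B 3, Site E 0. Site E has the fewest and is eliminated.
Round 2: Site A 16, Site H 12, Site D 9, Site F 7, Site B 3. Site B has the fewest and is eliminated.
Round 3: Site A 16, Site H 15, Site D 9, Site F 7. Site F has the fewest and is eliminated.
Round 4: Site H 22, Site A 16, Site D 9. Site D has the fewest and is eliminated.
Round 5: Site A 25, Site H 22. Site A has a majority.

Site E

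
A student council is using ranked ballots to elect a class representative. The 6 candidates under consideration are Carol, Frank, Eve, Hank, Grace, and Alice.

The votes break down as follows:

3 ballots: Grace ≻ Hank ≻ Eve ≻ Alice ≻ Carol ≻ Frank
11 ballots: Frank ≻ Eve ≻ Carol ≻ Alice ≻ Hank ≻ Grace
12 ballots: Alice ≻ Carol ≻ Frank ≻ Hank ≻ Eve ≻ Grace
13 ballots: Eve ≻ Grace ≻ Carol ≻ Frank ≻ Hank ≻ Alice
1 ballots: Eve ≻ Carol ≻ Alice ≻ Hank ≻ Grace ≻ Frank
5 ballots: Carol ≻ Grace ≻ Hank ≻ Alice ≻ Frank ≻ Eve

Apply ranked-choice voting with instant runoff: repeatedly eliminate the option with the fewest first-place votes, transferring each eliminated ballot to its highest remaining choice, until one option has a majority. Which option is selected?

Eve

Round 1: Eve 14, Alice 12, Frank 11, Carol 5, Grace 3, Hank 0. Hank has the fewest and is eliminated.
Round 2: Eve 14, Alice 12, Frank 11, Carol 5, Grace 3. Grace has the fewest and is eliminated.
Round 3: Eve 17, Alice 12, Frank 11, Carol 5. Carol has the fewest and is eliminated.
Round 4: Eve 17, Alice 17, Frank 11. Frank has the fewest and is eliminated.
Round 5: Eve 28, Alice 17. Eve has a majority.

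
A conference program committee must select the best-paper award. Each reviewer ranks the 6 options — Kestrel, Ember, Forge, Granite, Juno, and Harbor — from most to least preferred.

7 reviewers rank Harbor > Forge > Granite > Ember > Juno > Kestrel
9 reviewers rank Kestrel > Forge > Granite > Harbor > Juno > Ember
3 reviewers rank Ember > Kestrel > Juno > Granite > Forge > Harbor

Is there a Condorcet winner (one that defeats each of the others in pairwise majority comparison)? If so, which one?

Head-to-head results (19 voters total):
Kestrel vs Ember: Ember wins 10–9.
Kestrel vs Forge: Kestrel wins 12–7.
Kestrel vs Granite: Kestrel wins 12–7.
Kestrel vs Juno: Kestrel wins 12–7.
Kestrel vs Harbor: Kestrel wins 12–7.
Ember vs Forge: Forge wins 16–3.
Ember vs Granite: Granite wins 16–3.
Ember vs Juno: Ember wins 10–9.
Ember vs Harbor: Harbor wins 16–3.
Forge vs Granite: Forge wins 16–3.
Forge vs Juno: Forge wins 16–3.
Forge vs Harbor: Forge wins 12–7.
Granite vs Juno: Granite wins 16–3.
Granite vs Harbor: Granite wins 12–7.
Juno vs Harbor: Harbor wins 16–3.
No candidate beats all others: Kestrel beats Forge beats Ember beats Kestrel, a majority cycle.

No Condorcet winner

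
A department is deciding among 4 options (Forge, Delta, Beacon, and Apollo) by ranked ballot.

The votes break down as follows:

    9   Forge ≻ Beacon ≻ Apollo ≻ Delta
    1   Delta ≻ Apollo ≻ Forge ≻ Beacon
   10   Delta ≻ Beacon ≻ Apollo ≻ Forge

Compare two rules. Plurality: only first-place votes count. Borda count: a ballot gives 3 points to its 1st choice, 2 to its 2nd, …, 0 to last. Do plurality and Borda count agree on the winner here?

No

Plurality first-place counts: Forge 9, Delta 11, Beacon 0, Apollo 0 → Delta.
Borda totals: Forge 28, Delta 33, Beacon 38, Apollo 21 → Beacon.
The two rules disagree: plurality picks Delta, Borda picks Beacon.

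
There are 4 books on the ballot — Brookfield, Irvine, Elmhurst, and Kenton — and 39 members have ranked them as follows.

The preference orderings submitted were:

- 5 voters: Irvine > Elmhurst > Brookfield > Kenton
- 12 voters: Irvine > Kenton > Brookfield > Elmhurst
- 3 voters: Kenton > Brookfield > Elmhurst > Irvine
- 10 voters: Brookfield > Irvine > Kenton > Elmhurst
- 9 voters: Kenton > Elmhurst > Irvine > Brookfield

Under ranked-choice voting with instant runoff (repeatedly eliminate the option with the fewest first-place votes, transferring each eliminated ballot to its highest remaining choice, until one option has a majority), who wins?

Round 1: Irvine 17, Kenton 12, Brookfield 10, Elmhurst 0. Elmhurst has the fewest and is eliminated.
Round 2: Irvine 17, Kenton 12, Brookfield 10. Brookfield has the fewest and is eliminated.
Round 3: Irvine 27, Kenton 12. Irvine has a majority.

Irvine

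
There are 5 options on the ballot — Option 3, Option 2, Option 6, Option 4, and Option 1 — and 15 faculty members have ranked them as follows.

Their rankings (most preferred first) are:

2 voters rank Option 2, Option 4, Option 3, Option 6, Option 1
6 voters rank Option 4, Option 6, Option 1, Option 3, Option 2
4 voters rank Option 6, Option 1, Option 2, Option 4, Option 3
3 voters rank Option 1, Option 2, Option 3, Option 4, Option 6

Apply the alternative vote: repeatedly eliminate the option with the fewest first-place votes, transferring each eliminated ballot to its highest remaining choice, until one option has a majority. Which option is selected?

Option 4

Round 1: Option 4 6, Option 6 4, Option 1 3, Option 2 2, Option 3 0. Option 3 has the fewest and is eliminated.
Round 2: Option 4 6, Option 6 4, Option 1 3, Option 2 2. Option 2 has the fewest and is eliminated.
Round 3: Option 4 8, Option 6 4, Option 1 3. Option 4 has a majority.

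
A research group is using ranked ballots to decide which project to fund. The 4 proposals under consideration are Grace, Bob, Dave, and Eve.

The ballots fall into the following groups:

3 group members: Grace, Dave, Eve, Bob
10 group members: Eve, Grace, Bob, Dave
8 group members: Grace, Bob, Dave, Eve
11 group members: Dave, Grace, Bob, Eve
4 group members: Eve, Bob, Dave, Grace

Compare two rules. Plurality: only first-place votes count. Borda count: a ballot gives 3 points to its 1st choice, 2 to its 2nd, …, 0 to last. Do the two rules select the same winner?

Plurality first-place counts: Grace 11, Bob 0, Dave 11, Eve 14 → Eve.
Borda totals: Grace 75, Bob 45, Dave 51, Eve 45 → Grace.
The two rules disagree: plurality picks Eve, Borda picks Grace.

No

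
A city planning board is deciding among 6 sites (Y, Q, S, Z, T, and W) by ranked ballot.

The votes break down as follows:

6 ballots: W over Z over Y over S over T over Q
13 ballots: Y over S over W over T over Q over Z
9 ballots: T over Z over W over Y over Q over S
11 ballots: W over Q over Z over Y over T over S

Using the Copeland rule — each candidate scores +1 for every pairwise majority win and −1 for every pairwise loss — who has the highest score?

Pairwise results:
  Y vs Q: Y wins 28–11.
  Y vs S: Y wins 39–0.
  Y vs Z: Z wins 26–13.
  Y vs T: Y wins 30–9.
  Y vs W: W wins 26–13.
  Q vs S: Q wins 20–19.
  Q vs Z: Q wins 24–15.
  Q vs T: T wins 28–11.
  Q vs W: W wins 39–0.
  S vs Z: Z wins 26–13.
  S vs T: T wins 20–19.
  S vs W: W wins 26–13.
  Z vs T: T wins 22–17.
  Z vs W: W wins 30–9.
  T vs W: W wins 30–9.
Copeland scores (wins − losses):
  Y: 3 − 2 = 1
  Q: 2 − 3 = -1
  S: 0 − 5 = -5
  Z: 2 − 3 = -1
  T: 3 − 2 = 1
  W: 5 − 0 = 5
W has the best Copeland score.

W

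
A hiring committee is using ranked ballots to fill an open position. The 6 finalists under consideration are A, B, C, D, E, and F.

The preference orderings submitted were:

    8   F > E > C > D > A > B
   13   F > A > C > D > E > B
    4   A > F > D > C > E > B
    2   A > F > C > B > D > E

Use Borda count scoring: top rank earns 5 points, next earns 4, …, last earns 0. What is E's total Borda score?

Borda scores:
  A: 8·1 + 13·4 + 4·5 + 2·5 = 90
  B: 8·0 + 13·0 + 4·0 + 2·2 = 4
  C: 8·3 + 13·3 + 4·2 + 2·3 = 77
  D: 8·2 + 13·2 + 4·3 + 2·1 = 56
  E: 8·4 + 13·1 + 4·1 + 2·0 = 49
  F: 8·5 + 13·5 + 4·4 + 2·4 = 129

49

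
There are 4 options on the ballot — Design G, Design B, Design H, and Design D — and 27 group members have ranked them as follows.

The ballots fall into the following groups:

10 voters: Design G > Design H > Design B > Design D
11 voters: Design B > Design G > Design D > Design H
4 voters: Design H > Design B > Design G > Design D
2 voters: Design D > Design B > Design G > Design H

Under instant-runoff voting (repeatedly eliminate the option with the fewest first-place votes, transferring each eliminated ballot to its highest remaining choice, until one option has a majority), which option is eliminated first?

Round 1: Design B 11, Design G 10, Design H 4, Design D 2. Design D has the fewest and is eliminated.
Round 2: Design B 13, Design G 10, Design H 4. Design H has the fewest and is eliminated.
Round 3: Design B 17, Design G 10. Design B has a majority.

Design D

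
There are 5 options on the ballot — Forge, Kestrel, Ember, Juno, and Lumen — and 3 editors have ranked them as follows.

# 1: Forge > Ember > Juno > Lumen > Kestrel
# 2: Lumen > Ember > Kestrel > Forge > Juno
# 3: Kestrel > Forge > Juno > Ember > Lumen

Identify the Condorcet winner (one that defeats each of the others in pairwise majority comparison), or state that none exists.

Head-to-head results (3 voters total):
Forge vs Kestrel: Kestrel wins 2–1.
Forge vs Ember: Forge wins 2–1.
Forge vs Juno: Forge wins 3–0.
Forge vs Lumen: Forge wins 2–1.
Kestrel vs Ember: Ember wins 2–1.
Kestrel vs Juno: Kestrel wins 2–1.
Kestrel vs Lumen: Lumen wins 2–1.
Ember vs Juno: Ember wins 2–1.
Ember vs Lumen: Ember wins 2–1.
Juno vs Lumen: Juno wins 2–1.
No candidate beats all others: Forge beats Ember beats Kestrel beats Forge, a majority cycle.

No Condorcet winner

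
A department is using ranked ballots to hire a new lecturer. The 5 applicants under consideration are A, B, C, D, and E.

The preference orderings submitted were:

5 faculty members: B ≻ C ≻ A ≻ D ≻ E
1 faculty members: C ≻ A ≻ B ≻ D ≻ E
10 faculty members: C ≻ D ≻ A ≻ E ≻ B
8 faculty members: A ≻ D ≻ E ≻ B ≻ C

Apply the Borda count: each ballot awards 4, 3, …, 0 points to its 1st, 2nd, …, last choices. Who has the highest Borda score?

Borda scores:
  A: 5·2 + 3 + 10·2 + 8·4 = 65
  B: 5·4 + 2 + 10·0 + 8·1 = 30
  C: 5·3 + 4 + 10·4 + 8·0 = 59
  D: 5·1 + 1 + 10·3 + 8·3 = 60
  E: 5·0 + 0 + 10·1 + 8·2 = 26
A has the highest total.

A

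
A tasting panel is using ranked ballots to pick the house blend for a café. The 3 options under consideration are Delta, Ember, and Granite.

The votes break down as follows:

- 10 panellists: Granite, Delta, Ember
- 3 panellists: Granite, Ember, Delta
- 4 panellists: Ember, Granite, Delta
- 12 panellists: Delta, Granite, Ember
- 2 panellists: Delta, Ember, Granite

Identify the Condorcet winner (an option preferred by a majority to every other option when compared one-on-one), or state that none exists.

Head-to-head results (31 voters total):
Delta vs Ember: Delta wins 24–7.
Delta vs Granite: Granite wins 17–14.
Ember vs Granite: Granite wins 25–6.
Granite beats each rival — Delta (17–14), Ember (25–6) — so Granite is the Condorcet winner.

Granite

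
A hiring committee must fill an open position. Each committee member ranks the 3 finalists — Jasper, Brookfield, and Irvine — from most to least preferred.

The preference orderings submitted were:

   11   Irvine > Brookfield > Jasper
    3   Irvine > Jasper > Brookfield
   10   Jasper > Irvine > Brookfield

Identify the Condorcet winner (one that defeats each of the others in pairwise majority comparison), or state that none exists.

Head-to-head results (24 voters total):
Jasper vs Brookfield: Jasper wins 13–11.
Jasper vs Irvine: Irvine wins 14–10.
Brookfield vs Irvine: Irvine wins 24–0.
Irvine beats each rival — Jasper (14–10), Brookfield (24–0) — so Irvine is the Condorcet winner.

Irvine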